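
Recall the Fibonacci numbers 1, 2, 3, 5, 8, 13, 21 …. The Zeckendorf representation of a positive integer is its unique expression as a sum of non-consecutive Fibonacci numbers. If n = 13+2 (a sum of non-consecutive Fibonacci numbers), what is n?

15

13+2 = 15.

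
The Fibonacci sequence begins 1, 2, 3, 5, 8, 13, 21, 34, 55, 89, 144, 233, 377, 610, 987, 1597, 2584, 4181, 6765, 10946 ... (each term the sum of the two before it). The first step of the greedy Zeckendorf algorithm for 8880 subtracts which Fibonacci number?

6765

6765 ≤ 8880 < 10946, so the largest Fibonacci number not exceeding 8880 is 6765.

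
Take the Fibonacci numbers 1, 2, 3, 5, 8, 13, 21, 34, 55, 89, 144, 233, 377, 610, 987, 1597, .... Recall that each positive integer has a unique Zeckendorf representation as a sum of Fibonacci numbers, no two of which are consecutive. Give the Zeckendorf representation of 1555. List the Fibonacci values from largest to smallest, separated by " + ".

987 + 377 + 144 + 34 + 13

subtract 987 from 1555: 568 remains
subtract 377 from 568: 191 remains
subtract 144 from 191: 47 remains
subtract 34 from 47: 13 remains
subtract 13 from 13: 0 remains
So 1555 = 987 + 377 + 144 + 34 + 13, with no two terms consecutive in the sequence.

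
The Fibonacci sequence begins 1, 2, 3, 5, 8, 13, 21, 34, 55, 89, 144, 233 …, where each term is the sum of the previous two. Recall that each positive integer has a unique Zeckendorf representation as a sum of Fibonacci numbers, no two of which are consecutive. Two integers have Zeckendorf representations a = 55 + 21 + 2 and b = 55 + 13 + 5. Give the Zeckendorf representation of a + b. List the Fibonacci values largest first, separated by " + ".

The two numbers are 78 and 73, so their sum is 151.
Repeatedly subtract the largest Fibonacci number that fits:
151: greatest Fibonacci not exceeding it is 144, leaving 7
7: greatest Fibonacci not exceeding it is 5, leaving 2
2: greatest Fibonacci not exceeding it is 2, leaving 0

144 + 5 + 2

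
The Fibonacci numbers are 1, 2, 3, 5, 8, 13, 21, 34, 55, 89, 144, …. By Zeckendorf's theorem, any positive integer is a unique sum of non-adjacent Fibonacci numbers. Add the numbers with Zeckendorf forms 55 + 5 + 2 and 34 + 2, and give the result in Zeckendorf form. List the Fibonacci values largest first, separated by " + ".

The two numbers are 62 and 36, so their sum is 98.
98: greatest Fibonacci not exceeding it is 89, leaving 9
9: greatest Fibonacci not exceeding it is 8, leaving 1
1: greatest Fibonacci not exceeding it is 1, leaving 0

89 + 8 + 1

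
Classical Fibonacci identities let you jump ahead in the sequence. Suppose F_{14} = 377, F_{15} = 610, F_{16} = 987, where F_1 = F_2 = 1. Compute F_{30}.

832040

By the addition formula F_{m+n} = F_m F_{n+1} + F_{m−1} F_n with m=16, n=14: F_{30} = 987·610 + 610·377 = 602070 + 229970 = 832040.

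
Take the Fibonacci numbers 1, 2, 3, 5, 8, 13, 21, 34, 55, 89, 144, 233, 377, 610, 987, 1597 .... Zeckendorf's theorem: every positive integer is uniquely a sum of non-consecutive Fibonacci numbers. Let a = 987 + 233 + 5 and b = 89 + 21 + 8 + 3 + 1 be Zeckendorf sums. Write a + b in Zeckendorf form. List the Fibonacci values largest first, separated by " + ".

The two numbers are 1225 and 122, so their sum is 1347.
subtract 987 from 1347: 360 remains
subtract 233 from 360: 127 remains
subtract 89 from 127: 38 remains
subtract 34 from 38: 4 remains
subtract 3 from 4: 1 remains
subtract 1 from 1: 0 remains

987 + 233 + 89 + 34 + 3 + 1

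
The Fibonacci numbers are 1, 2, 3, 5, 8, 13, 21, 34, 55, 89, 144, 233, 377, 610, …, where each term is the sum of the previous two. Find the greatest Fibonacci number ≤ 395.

377 ≤ 395 < 610, so the largest Fibonacci number not exceeding 395 is 377.

377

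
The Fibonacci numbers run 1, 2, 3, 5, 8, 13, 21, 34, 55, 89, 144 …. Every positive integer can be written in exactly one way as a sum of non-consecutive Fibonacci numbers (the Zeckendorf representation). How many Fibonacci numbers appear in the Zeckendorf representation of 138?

4

Greedy algorithm:
138: greatest Fibonacci not exceeding it is 89, leaving 49
49: greatest Fibonacci not exceeding it is 34, leaving 15
15: greatest Fibonacci not exceeding it is 13, leaving 2
2: greatest Fibonacci not exceeding it is 2, leaving 0
138 = 89 + 34 + 13 + 2, which has 4 terms.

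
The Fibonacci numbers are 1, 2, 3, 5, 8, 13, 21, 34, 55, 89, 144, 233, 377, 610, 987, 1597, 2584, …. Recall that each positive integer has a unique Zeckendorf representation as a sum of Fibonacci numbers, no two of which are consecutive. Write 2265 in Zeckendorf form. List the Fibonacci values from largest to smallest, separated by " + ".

Greedy algorithm:
take 1597 (≤ 2265); 2265 − 1597 = 668
take 610 (≤ 668); 668 − 610 = 58
take 55 (≤ 58); 58 − 55 = 3
take 3 (≤ 3); 3 − 3 = 0
So 2265 = 1597 + 610 + 55 + 3, with no two terms consecutive in the sequence.

1597 + 610 + 55 + 3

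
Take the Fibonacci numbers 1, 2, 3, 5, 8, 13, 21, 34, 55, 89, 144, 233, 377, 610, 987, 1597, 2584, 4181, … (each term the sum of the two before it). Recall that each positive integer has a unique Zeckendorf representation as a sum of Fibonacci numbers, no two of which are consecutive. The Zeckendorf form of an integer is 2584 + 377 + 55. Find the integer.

3016

2584 + 377 + 55 = 3016.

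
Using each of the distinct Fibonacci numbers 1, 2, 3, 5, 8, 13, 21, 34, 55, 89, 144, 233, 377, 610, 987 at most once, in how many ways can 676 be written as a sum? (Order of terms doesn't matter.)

Starting from the Zeckendorf form and repeatedly splitting a term F_k into F_{k−1} + F_{k−2} (when neither is already used) reaches every representation.
676 = 610+55+8+3 = 610+55+8+2+1 = 610+34+21+8+3 = 377+233+55+8+3 = 610+55+5+3+2+1 = … (16 more), for 21 in all.

21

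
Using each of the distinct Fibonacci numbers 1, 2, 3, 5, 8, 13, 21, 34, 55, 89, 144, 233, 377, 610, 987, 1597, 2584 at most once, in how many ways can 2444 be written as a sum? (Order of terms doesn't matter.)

Starting from the Zeckendorf form and repeatedly splitting a term F_k into F_{k−1} + F_{k−2} (when neither is already used) reaches every representation.
2444 = 1597+610+233+3+1 = 1597+610+144+89+3+1 = 1597+610+144+55+34+3+1 = … (10 more), for 13 in all.

13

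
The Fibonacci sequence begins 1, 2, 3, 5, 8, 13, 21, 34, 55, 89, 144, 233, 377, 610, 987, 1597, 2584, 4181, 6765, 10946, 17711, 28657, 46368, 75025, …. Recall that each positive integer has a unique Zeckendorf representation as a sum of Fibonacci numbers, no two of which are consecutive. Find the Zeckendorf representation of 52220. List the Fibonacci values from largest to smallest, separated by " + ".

Repeatedly subtract the largest Fibonacci number that fits:
52220: greatest Fibonacci not exceeding it is 46368, leaving 5852
5852: greatest Fibonacci not exceeding it is 4181, leaving 1671
1671: greatest Fibonacci not exceeding it is 1597, leaving 74
74: greatest Fibonacci not exceeding it is 55, leaving 19
19: greatest Fibonacci not exceeding it is 13, leaving 6
6: greatest Fibonacci not exceeding it is 5, leaving 1
1: greatest Fibonacci not exceeding it is 1, leaving 0
So 52220 = 46368 + 4181 + 1597 + 55 + 13 + 5 + 1, with no two terms consecutive in the sequence.

46368 + 4181 + 1597 + 55 + 13 + 5 + 1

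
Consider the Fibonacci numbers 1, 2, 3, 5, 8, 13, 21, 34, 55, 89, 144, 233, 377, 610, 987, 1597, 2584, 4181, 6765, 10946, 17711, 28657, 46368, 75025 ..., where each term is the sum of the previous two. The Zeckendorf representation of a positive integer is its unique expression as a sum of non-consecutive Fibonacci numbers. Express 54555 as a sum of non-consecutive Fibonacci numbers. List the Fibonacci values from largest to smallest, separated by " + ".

46368 + 6765 + 987 + 377 + 55 + 3

46368 ≤ 54555 < 75025, so take 46368; remainder 8187
6765 ≤ 8187 < 10946, so take 6765; remainder 1422
987 ≤ 1422 < 1597, so take 987; remainder 435
377 ≤ 435 < 610, so take 377; remainder 58
55 ≤ 58 < 89, so take 55; remainder 3
3 ≤ 3 < 5, so take 3; remainder 0
So 54555 = 46368 + 6765 + 987 + 377 + 55 + 3, with no two terms consecutive in the sequence.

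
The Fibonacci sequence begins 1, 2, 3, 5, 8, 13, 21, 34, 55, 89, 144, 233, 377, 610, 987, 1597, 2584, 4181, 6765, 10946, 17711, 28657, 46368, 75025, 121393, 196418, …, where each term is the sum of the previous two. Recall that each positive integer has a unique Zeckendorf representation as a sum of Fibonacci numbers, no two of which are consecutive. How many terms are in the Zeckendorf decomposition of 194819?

12

Greedily peel off the largest Fibonacci term at each step:
194819 − 121393 = 73426
73426 − 46368 = 27058
27058 − 17711 = 9347
9347 − 6765 = 2582
2582 − 1597 = 985
985 − 610 = 375
375 − 233 = 142
142 − 89 = 53
53 − 34 = 19
19 − 13 = 6
6 − 5 = 1
1 − 1 = 0
194819 = 121393 + 46368 + 17711 + 6765 + 1597 + 610 + 233 + 89 + 34 + 13 + 5 + 1, which has 12 terms.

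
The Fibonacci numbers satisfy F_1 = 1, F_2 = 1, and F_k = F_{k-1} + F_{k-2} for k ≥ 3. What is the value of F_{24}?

46368

Iterating the recurrence up to F_{16} = 987 and F_{15} = 610:
F_{17} = F_{16} + F_{15} = 987 + 610 = 1597
F_{18} = F_{17} + F_{16} = 1597 + 987 = 2584
F_{19} = F_{18} + F_{17} = 2584 + 1597 = 4181
F_{20} = F_{19} + F_{18} = 4181 + 2584 = 6765
F_{21} = F_{20} + F_{19} = 6765 + 4181 = 10946
F_{22} = F_{21} + F_{20} = 10946 + 6765 = 17711
F_{23} = F_{22} + F_{21} = 17711 + 10946 = 28657
F_{24} = F_{23} + F_{22} = 28657 + 17711 = 46368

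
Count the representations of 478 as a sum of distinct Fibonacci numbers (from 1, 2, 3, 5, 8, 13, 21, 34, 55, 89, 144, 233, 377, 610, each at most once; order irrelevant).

6

Each representation comes from the Zeckendorf form by replacing some F_k with F_{k−1} + F_{k−2} where possible.
478 = 377+89+8+3+1 = 377+55+34+8+3+1 = 233+144+89+8+3+1 = 377+55+21+13+8+3+1 = 233+144+55+34+8+3+1 = … (1 more), for 6 in all.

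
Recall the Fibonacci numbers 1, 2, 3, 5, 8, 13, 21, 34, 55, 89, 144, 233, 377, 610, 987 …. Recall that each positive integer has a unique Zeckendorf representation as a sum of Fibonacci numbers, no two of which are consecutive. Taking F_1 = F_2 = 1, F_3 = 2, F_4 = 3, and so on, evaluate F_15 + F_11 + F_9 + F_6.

F_15 + F_11 + F_9 + F_6 = 610 + 89 + 34 + 8 = 741.

741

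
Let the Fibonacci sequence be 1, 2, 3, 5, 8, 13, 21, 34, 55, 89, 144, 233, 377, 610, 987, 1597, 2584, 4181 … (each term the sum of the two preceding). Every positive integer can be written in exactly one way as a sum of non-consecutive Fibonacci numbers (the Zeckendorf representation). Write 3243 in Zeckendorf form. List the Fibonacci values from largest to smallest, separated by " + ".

3243 − 2584 = 659
659 − 610 = 49
49 − 34 = 15
15 − 13 = 2
2 − 2 = 0
So 3243 = 2584 + 610 + 34 + 13 + 2, with no two terms consecutive in the sequence.

2584 + 610 + 34 + 13 + 2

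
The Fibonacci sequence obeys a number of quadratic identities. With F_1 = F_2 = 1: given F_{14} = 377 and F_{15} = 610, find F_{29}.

By F_{2k+1} = F_k² + F_{k+1}²: F_{29} = 377² + 610² = 142129 + 372100 = 514229.

514229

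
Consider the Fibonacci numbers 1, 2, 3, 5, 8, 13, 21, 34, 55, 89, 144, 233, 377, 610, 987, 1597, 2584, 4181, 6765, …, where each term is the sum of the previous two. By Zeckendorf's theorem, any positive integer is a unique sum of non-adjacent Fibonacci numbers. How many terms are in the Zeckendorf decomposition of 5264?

4181 ≤ 5264 < 6765, so take 4181; remainder 1083
987 ≤ 1083 < 1597, so take 987; remainder 96
89 ≤ 96 < 144, so take 89; remainder 7
5 ≤ 7 < 8, so take 5; remainder 2
2 ≤ 2 < 3, so take 2; remainder 0
5264 = 4181 + 987 + 89 + 5 + 2, which has 5 terms.

5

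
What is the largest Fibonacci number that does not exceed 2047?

1597

1597 ≤ 2047 < 2584, so the largest Fibonacci number not exceeding 2047 is 1597.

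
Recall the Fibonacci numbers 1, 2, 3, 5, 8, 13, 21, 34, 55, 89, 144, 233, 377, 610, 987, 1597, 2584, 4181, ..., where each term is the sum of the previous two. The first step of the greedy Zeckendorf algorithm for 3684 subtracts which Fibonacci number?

2584

2584 ≤ 3684 < 4181, so the largest Fibonacci number not exceeding 3684 is 2584.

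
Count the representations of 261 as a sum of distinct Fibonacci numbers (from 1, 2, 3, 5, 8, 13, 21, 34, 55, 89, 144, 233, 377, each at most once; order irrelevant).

261 = 233+21+5+2 = 233+13+8+5+2 = 144+89+21+5+2 = … (3 more), for 6 in all.

6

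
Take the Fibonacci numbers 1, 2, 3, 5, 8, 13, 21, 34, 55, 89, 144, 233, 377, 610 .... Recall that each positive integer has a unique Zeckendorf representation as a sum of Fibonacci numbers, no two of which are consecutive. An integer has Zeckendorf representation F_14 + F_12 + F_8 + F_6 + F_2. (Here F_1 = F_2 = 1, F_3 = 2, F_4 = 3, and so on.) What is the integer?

551

F_14 + F_12 + F_8 + F_6 + F_2 = 377 + 144 + 21 + 8 + 1 = 551.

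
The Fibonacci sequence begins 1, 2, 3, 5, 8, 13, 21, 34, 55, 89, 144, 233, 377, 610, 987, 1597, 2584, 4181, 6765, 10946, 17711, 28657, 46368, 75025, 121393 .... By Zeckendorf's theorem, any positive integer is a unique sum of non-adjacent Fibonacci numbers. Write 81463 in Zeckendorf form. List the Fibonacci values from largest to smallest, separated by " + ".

75025 + 4181 + 1597 + 610 + 34 + 13 + 3

Greedy algorithm:
subtract 75025 from 81463: 6438 remains
subtract 4181 from 6438: 2257 remains
subtract 1597 from 2257: 660 remains
subtract 610 from 660: 50 remains
subtract 34 from 50: 16 remains
subtract 13 from 16: 3 remains
subtract 3 from 3: 0 remains
So 81463 = 75025 + 4181 + 1597 + 610 + 34 + 13 + 3, with no two terms consecutive in the sequence.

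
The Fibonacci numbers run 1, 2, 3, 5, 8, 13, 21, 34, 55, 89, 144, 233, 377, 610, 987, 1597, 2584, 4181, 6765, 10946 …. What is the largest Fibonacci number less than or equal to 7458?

6765

6765 ≤ 7458 < 10946, so the largest Fibonacci number not exceeding 7458 is 6765.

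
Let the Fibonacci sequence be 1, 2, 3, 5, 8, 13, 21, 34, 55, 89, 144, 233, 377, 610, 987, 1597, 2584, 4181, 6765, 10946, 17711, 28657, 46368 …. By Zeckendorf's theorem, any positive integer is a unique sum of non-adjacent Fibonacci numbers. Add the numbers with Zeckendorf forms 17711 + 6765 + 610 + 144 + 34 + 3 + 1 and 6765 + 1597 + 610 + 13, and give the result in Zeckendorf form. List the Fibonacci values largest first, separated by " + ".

The two numbers are 25268 and 8985, so their sum is 34253.
Greedy algorithm:
34253: greatest Fibonacci not exceeding it is 28657, leaving 5596
5596: greatest Fibonacci not exceeding it is 4181, leaving 1415
1415: greatest Fibonacci not exceeding it is 987, leaving 428
428: greatest Fibonacci not exceeding it is 377, leaving 51
51: greatest Fibonacci not exceeding it is 34, leaving 17
17: greatest Fibonacci not exceeding it is 13, leaving 4
4: greatest Fibonacci not exceeding it is 3, leaving 1
1: greatest Fibonacci not exceeding it is 1, leaving 0

28657 + 4181 + 987 + 377 + 34 + 13 + 3 + 1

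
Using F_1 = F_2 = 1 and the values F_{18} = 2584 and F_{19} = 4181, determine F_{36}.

14930352

By the doubling identity F_{2k} = F_k(2F_{k+1} − F_k): F_{36} = 2584·(2·4181 − 2584) = 2584·5778 = 14930352.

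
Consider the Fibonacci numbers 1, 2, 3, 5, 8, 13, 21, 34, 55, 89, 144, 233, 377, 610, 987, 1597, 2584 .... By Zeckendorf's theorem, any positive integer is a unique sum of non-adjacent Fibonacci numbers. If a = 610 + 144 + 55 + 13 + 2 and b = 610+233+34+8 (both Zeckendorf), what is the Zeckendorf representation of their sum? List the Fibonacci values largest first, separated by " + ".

1597 + 89 + 21 + 2

The two numbers are 824 and 885, so their sum is 1709.
Greedy algorithm:
take 1597 (≤ 1709); 1709 − 1597 = 112
take 89 (≤ 112); 112 − 89 = 23
take 21 (≤ 23); 23 − 21 = 2
take 2 (≤ 2); 2 − 2 = 0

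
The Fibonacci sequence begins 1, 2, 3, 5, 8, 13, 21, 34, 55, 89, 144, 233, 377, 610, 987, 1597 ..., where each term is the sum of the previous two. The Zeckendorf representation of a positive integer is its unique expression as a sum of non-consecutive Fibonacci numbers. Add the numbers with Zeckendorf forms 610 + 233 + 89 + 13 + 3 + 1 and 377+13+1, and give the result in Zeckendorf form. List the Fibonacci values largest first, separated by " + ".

The two numbers are 949 and 391, so their sum is 1340.
Repeatedly subtract the largest Fibonacci number that fits:
1340 − 987 = 353
353 − 233 = 120
120 − 89 = 31
31 − 21 = 10
10 − 8 = 2
2 − 2 = 0

987 + 233 + 89 + 21 + 8 + 2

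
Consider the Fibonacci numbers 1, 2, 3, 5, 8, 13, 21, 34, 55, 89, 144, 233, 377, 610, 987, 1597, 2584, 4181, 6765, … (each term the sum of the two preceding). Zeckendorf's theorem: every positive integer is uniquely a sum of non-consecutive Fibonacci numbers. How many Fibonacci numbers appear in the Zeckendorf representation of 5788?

Greedy algorithm:
5788 − 4181 = 1607
1607 − 1597 = 10
10 − 8 = 2
2 − 2 = 0
5788 = 4181 + 1597 + 8 + 2, which has 4 terms.

4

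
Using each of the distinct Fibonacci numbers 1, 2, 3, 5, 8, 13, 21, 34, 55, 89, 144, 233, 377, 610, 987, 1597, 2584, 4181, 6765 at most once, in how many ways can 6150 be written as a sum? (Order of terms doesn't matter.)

Each representation comes from the Zeckendorf form by replacing some F_k with F_{k−1} + F_{k−2} where possible.
6150 = 4181+1597+233+89+34+13+3 = 4181+1597+233+89+34+13+2+1 = 4181+1597+233+89+34+8+5+3 = 4181+987+610+233+89+34+13+3 = … (30 more), for 34 in all.

34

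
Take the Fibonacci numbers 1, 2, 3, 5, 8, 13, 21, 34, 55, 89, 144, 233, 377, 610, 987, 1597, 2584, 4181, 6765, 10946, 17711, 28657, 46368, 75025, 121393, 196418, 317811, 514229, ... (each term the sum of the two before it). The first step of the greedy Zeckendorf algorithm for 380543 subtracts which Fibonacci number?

317811 ≤ 380543 < 514229, so the largest Fibonacci number not exceeding 380543 is 317811.

317811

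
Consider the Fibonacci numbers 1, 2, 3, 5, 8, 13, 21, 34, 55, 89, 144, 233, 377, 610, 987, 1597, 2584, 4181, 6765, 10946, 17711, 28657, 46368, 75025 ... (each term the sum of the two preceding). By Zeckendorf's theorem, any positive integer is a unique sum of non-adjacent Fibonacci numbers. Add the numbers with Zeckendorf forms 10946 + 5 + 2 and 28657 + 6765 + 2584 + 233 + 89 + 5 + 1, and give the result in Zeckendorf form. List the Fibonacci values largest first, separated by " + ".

The two numbers are 10953 and 38334, so their sum is 49287.
Repeatedly subtract the largest Fibonacci number that fits:
largest Fibonacci ≤ 49287 is 46368; 49287 − 46368 = 2919
largest Fibonacci ≤ 2919 is 2584; 2919 − 2584 = 335
largest Fibonacci ≤ 335 is 233; 335 − 233 = 102
largest Fibonacci ≤ 102 is 89; 102 − 89 = 13
largest Fibonacci ≤ 13 is 13; 13 − 13 = 0

46368 + 2584 + 233 + 89 + 13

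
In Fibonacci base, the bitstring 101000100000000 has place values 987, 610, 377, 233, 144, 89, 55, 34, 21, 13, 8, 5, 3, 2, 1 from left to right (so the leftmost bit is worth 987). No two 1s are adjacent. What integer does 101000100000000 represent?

1419

Summing the place values of the 1 bits: 987 + 377 + 55 = 1419.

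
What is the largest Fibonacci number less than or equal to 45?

34 ≤ 45 < 55, so the largest Fibonacci number not exceeding 45 is 34.

34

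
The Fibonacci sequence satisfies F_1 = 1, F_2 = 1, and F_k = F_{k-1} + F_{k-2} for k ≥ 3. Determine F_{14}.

377

Iterating the recurrence up to F_{6} = 8 and F_{5} = 5:
F_{7} = F_{6} + F_{5} = 8 + 5 = 13
F_{8} = F_{7} + F_{6} = 13 + 8 = 21
F_{9} = F_{8} + F_{7} = 21 + 13 = 34
F_{10} = F_{9} + F_{8} = 34 + 21 = 55
F_{11} = F_{10} + F_{9} = 55 + 34 = 89
F_{12} = F_{11} + F_{10} = 89 + 55 = 144
F_{13} = F_{12} + F_{11} = 144 + 89 = 233
F_{14} = F_{13} + F_{12} = 233 + 144 = 377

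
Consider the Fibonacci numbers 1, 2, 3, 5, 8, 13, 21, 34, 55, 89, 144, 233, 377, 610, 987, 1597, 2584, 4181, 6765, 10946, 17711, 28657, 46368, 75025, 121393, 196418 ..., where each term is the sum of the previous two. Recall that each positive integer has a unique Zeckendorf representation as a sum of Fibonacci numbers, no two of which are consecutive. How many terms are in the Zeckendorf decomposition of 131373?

5

largest Fibonacci ≤ 131373 is 121393; 131373 − 121393 = 9980
largest Fibonacci ≤ 9980 is 6765; 9980 − 6765 = 3215
largest Fibonacci ≤ 3215 is 2584; 3215 − 2584 = 631
largest Fibonacci ≤ 631 is 610; 631 − 610 = 21
largest Fibonacci ≤ 21 is 21; 21 − 21 = 0
131373 = 121393 + 6765 + 2584 + 610 + 21, which has 5 terms.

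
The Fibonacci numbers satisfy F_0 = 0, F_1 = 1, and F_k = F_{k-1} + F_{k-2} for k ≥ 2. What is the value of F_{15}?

Iterating the recurrence up to F_{10} = 55 and F_{9} = 34:
F_{11} = F_{10} + F_{9} = 55 + 34 = 89
F_{12} = F_{11} + F_{10} = 89 + 55 = 144
F_{13} = F_{12} + F_{11} = 144 + 89 = 233
F_{14} = F_{13} + F_{12} = 233 + 144 = 377
F_{15} = F_{14} + F_{13} = 377 + 233 = 610

610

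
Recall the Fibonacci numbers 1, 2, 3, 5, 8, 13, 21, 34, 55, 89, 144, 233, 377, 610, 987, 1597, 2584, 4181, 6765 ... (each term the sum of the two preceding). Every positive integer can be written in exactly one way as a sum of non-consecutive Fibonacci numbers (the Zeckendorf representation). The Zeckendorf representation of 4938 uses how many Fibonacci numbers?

4

Greedily peel off the largest Fibonacci term at each step:
4938: greatest Fibonacci not exceeding it is 4181, leaving 757
757: greatest Fibonacci not exceeding it is 610, leaving 147
147: greatest Fibonacci not exceeding it is 144, leaving 3
3: greatest Fibonacci not exceeding it is 3, leaving 0
4938 = 4181 + 610 + 144 + 3, which has 4 terms.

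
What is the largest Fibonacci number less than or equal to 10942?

6765

6765 ≤ 10942 < 10946, so the largest Fibonacci number not exceeding 10942 is 6765.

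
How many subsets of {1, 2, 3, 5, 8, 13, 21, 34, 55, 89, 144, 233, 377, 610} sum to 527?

Each representation comes from the Zeckendorf form by replacing some F_k with F_{k−1} + F_{k−2} where possible.
527 = 377+144+5+1 = 377+144+3+2+1 = 377+89+55+5+1 = 377+89+55+3+2+1 = 377+89+34+21+5+1 = … (9 more), for 14 in all.

14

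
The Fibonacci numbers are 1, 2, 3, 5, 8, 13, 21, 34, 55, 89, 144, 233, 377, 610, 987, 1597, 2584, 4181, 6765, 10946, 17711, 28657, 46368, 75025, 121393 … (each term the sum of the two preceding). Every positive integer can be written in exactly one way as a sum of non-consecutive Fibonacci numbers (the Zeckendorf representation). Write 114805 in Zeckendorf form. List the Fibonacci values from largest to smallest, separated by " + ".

75025 + 28657 + 10946 + 144 + 21 + 8 + 3 + 1

114805: greatest Fibonacci not exceeding it is 75025, leaving 39780
39780: greatest Fibonacci not exceeding it is 28657, leaving 11123
11123: greatest Fibonacci not exceeding it is 10946, leaving 177
177: greatest Fibonacci not exceeding it is 144, leaving 33
33: greatest Fibonacci not exceeding it is 21, leaving 12
12: greatest Fibonacci not exceeding it is 8, leaving 4
4: greatest Fibonacci not exceeding it is 3, leaving 1
1: greatest Fibonacci not exceeding it is 1, leaving 0
So 114805 = 75025 + 28657 + 10946 + 144 + 21 + 8 + 3 + 1, with no two terms consecutive in the sequence.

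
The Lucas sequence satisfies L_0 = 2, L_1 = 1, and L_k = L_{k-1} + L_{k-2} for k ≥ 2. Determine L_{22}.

39603

Iterating the recurrence up to L_{14} = 843 and L_{13} = 521:
L_{15} = L_{14} + L_{13} = 843 + 521 = 1364
L_{16} = L_{15} + L_{14} = 1364 + 843 = 2207
L_{17} = L_{16} + L_{15} = 2207 + 1364 = 3571
L_{18} = L_{17} + L_{16} = 3571 + 2207 = 5778
L_{19} = L_{18} + L_{17} = 5778 + 3571 = 9349
L_{20} = L_{19} + L_{18} = 9349 + 5778 = 15127
L_{21} = L_{20} + L_{19} = 15127 + 9349 = 24476
L_{22} = L_{21} + L_{20} = 24476 + 15127 = 39603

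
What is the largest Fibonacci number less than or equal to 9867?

6765

6765 ≤ 9867 < 10946, so the largest Fibonacci number not exceeding 9867 is 6765.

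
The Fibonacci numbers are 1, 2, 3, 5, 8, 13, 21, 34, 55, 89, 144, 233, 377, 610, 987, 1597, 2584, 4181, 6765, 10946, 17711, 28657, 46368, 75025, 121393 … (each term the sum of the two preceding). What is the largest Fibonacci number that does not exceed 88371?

75025 ≤ 88371 < 121393, so the largest Fibonacci number not exceeding 88371 is 75025.

75025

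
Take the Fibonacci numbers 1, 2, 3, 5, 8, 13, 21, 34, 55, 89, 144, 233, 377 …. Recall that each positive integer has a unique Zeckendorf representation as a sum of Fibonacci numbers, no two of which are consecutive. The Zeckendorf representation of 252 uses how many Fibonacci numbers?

4

subtract 233 from 252: 19 remains
subtract 13 from 19: 6 remains
subtract 5 from 6: 1 remains
subtract 1 from 1: 0 remains
252 = 233 + 13 + 5 + 1, which has 4 terms.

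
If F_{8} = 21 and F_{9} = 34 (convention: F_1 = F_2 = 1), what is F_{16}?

987

By the doubling identity F_{2k} = F_k(2F_{k+1} − F_k): F_{16} = 21·(2·34 − 21) = 21·47 = 987.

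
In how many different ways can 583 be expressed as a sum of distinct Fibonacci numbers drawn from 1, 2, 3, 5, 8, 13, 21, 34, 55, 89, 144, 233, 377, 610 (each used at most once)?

7

Starting from the Zeckendorf form and repeatedly splitting a term F_k into F_{k−1} + F_{k−2} (when neither is already used) reaches every representation.
583 = 377+144+55+5+2 = 377+144+34+21+5+2 = 377+144+34+13+8+5+2 = … (4 more), for 7 in all.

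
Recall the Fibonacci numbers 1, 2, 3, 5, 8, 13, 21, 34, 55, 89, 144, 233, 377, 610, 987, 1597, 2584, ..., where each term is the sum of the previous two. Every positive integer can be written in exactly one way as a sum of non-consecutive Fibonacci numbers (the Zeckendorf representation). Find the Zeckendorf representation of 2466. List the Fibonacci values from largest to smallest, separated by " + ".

1597 + 610 + 233 + 21 + 5

2466: greatest Fibonacci not exceeding it is 1597, leaving 869
869: greatest Fibonacci not exceeding it is 610, leaving 259
259: greatest Fibonacci not exceeding it is 233, leaving 26
26: greatest Fibonacci not exceeding it is 21, leaving 5
5: greatest Fibonacci not exceeding it is 5, leaving 0
So 2466 = 1597 + 610 + 233 + 21 + 5, with no two terms consecutive in the sequence.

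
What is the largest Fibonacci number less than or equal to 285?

233 ≤ 285 < 377, so the largest Fibonacci number not exceeding 285 is 233.

233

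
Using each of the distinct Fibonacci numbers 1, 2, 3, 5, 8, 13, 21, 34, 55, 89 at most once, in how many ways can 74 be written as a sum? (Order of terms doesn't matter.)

Starting from the Zeckendorf form and repeatedly splitting a term F_k into F_{k−1} + F_{k−2} (when neither is already used) reaches every representation.
74 = 55+13+5+1 = 55+13+3+2+1 = 34+21+13+5+1 = 55+8+5+3+2+1 = 34+21+13+3+2+1 = … (1 more), for 6 in all.

6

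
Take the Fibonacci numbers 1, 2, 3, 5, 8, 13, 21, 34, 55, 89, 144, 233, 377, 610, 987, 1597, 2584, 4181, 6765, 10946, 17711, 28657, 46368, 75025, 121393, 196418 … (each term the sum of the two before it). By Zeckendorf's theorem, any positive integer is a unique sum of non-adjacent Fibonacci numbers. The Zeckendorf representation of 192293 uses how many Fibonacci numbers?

6

192293: greatest Fibonacci not exceeding it is 121393, leaving 70900
70900: greatest Fibonacci not exceeding it is 46368, leaving 24532
24532: greatest Fibonacci not exceeding it is 17711, leaving 6821
6821: greatest Fibonacci not exceeding it is 6765, leaving 56
56: greatest Fibonacci not exceeding it is 55, leaving 1
1: greatest Fibonacci not exceeding it is 1, leaving 0
192293 = 121393 + 46368 + 17711 + 6765 + 55 + 1, which has 6 terms.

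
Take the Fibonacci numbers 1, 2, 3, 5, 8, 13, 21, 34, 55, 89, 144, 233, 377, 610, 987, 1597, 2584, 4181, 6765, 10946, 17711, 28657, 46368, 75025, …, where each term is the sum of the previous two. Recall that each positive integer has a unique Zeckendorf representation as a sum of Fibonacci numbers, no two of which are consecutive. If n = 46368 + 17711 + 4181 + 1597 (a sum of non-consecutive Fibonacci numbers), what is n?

46368 + 17711 + 4181 + 1597 = 69857.

69857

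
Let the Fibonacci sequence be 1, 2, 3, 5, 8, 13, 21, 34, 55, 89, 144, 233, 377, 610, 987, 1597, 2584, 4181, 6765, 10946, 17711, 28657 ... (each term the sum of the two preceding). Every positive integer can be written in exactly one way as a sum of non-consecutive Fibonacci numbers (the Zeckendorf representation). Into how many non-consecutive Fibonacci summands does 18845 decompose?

Greedily peel off the largest Fibonacci term at each step:
subtract 17711 from 18845: 1134 remains
subtract 987 from 1134: 147 remains
subtract 144 from 147: 3 remains
subtract 3 from 3: 0 remains
18845 = 17711 + 987 + 144 + 3, which has 4 terms.

4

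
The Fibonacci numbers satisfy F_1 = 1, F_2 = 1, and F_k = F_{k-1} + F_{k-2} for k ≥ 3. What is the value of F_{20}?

Iterating the recurrence up to F_{13} = 233 and F_{12} = 144:
F_{14} = F_{13} + F_{12} = 233 + 144 = 377
F_{15} = F_{14} + F_{13} = 377 + 233 = 610
F_{16} = F_{15} + F_{14} = 610 + 377 = 987
F_{17} = F_{16} + F_{15} = 987 + 610 = 1597
F_{18} = F_{17} + F_{16} = 1597 + 987 = 2584
F_{19} = F_{18} + F_{17} = 2584 + 1597 = 4181
F_{20} = F_{19} + F_{18} = 4181 + 2584 = 6765

6765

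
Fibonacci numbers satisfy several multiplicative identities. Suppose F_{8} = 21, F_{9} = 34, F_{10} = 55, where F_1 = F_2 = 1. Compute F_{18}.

By the addition formula F_{m+n} = F_m F_{n+1} + F_{m−1} F_n with m=10, n=8: F_{18} = 55·34 + 34·21 = 1870 + 714 = 2584.

2584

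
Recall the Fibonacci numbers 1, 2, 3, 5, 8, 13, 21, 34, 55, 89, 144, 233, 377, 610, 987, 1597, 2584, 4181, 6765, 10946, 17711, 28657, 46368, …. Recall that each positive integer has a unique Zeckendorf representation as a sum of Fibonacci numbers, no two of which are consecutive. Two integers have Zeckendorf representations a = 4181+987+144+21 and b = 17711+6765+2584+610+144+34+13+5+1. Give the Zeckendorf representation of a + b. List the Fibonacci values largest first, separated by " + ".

The two numbers are 5333 and 27867, so their sum is 33200.
Greedy algorithm:
subtract 28657 from 33200: 4543 remains
subtract 4181 from 4543: 362 remains
subtract 233 from 362: 129 remains
subtract 89 from 129: 40 remains
subtract 34 from 40: 6 remains
subtract 5 from 6: 1 remains
subtract 1 from 1: 0 remains

28657 + 4181 + 233 + 89 + 34 + 5 + 1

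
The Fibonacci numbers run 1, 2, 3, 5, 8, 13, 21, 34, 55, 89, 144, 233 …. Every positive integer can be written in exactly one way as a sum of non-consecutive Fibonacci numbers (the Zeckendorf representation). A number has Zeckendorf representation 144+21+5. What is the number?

144+21+5 = 170.

170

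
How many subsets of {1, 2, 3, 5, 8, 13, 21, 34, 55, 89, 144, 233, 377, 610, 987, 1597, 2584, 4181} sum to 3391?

3391 = 2584+610+144+34+13+5+1 = 2584+610+144+34+13+3+2+1 = 2584+610+89+55+34+13+5+1 = … (29 more), for 32 in all.

32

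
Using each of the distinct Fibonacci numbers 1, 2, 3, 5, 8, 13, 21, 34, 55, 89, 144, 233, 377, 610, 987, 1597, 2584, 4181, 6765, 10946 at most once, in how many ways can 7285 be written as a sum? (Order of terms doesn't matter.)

Each representation comes from the Zeckendorf form by replacing some F_k with F_{k−1} + F_{k−2} where possible.
7285 = 6765+377+89+34+13+5+2 = 6765+233+144+89+34+13+5+2 = 4181+2584+377+89+34+13+5+2 = … (4 more), for 7 in all.

7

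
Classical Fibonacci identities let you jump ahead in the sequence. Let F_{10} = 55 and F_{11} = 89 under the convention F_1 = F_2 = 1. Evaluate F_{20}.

By the doubling identity F_{2k} = F_k(2F_{k+1} − F_k): F_{20} = 55·(2·89 − 55) = 55·123 = 6765.

6765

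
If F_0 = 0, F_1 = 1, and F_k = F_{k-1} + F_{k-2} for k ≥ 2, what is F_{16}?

Iterating the recurrence up to F_{11} = 89 and F_{10} = 55:
F_{12} = F_{11} + F_{10} = 89 + 55 = 144
F_{13} = F_{12} + F_{11} = 144 + 89 = 233
F_{14} = F_{13} + F_{12} = 233 + 144 = 377
F_{15} = F_{14} + F_{13} = 377 + 233 = 610
F_{16} = F_{15} + F_{14} = 610 + 377 = 987

987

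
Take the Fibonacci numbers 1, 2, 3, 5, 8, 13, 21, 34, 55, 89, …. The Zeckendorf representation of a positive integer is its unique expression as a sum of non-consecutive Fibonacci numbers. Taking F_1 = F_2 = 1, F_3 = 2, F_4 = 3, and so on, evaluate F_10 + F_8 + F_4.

79

F_10 + F_8 + F_4 = 55 + 21 + 3 = 79.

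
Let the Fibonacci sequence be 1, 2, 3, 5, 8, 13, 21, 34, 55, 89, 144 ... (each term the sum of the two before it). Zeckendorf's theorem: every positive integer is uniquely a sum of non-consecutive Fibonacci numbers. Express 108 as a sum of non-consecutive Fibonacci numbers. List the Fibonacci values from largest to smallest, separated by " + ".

89 + 13 + 5 + 1

108 − 89 = 19
19 − 13 = 6
6 − 5 = 1
1 − 1 = 0
So 108 = 89 + 13 + 5 + 1, with no two terms consecutive in the sequence.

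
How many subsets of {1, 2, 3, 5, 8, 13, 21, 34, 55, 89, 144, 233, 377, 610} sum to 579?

17

579 = 377+144+55+3 = 377+144+55+2+1 = 377+144+34+21+3 = … (14 more), for 17 in all.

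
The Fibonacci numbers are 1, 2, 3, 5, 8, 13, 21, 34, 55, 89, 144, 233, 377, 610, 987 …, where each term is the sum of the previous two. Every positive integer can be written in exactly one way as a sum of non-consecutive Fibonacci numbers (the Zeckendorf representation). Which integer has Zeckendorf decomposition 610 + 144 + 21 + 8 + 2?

610 + 144 + 21 + 8 + 2 = 785.

785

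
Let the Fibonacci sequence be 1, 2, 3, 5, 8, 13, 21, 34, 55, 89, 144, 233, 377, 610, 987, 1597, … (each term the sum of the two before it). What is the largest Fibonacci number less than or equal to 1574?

987 ≤ 1574 < 1597, so the largest Fibonacci number not exceeding 1574 is 987.

987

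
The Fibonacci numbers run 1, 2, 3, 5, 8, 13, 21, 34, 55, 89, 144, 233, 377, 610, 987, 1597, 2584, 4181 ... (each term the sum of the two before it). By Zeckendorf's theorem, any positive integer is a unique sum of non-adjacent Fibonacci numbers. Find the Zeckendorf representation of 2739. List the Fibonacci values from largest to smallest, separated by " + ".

2584 + 144 + 8 + 3

Repeatedly subtract the largest Fibonacci number that fits:
2739: greatest Fibonacci not exceeding it is 2584, leaving 155
155: greatest Fibonacci not exceeding it is 144, leaving 11
11: greatest Fibonacci not exceeding it is 8, leaving 3
3: greatest Fibonacci not exceeding it is 3, leaving 0
So 2739 = 2584 + 144 + 8 + 3, with no two terms consecutive in the sequence.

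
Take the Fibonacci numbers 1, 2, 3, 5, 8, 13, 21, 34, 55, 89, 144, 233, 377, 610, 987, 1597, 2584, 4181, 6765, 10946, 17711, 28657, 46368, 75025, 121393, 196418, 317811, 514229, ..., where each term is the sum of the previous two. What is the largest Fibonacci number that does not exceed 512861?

317811 ≤ 512861 < 514229, so the largest Fibonacci number not exceeding 512861 is 317811.

317811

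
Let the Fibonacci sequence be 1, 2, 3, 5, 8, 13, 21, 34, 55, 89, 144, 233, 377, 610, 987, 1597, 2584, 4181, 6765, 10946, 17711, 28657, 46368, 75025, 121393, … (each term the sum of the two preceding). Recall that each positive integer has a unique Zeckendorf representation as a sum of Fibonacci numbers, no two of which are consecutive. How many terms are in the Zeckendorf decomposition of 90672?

90672: greatest Fibonacci not exceeding it is 75025, leaving 15647
15647: greatest Fibonacci not exceeding it is 10946, leaving 4701
4701: greatest Fibonacci not exceeding it is 4181, leaving 520
520: greatest Fibonacci not exceeding it is 377, leaving 143
143: greatest Fibonacci not exceeding it is 89, leaving 54
54: greatest Fibonacci not exceeding it is 34, leaving 20
20: greatest Fibonacci not exceeding it is 13, leaving 7
7: greatest Fibonacci not exceeding it is 5, leaving 2
2: greatest Fibonacci not exceeding it is 2, leaving 0
90672 = 75025 + 10946 + 4181 + 377 + 89 + 34 + 13 + 5 + 2, which has 9 terms.

9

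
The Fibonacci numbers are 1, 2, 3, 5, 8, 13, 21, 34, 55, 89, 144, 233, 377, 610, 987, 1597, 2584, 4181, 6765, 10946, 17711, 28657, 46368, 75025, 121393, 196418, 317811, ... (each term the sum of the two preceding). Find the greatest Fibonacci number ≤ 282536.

196418 ≤ 282536 < 317811, so the largest Fibonacci number not exceeding 282536 is 196418.

196418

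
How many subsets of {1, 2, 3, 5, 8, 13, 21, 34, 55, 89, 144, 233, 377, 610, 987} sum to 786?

18

Each representation comes from the Zeckendorf form by replacing some F_k with F_{k−1} + F_{k−2} where possible.
786 = 610+144+21+8+3 = 610+144+21+8+2+1 = 610+89+55+21+8+3 = … (15 more), for 18 in all.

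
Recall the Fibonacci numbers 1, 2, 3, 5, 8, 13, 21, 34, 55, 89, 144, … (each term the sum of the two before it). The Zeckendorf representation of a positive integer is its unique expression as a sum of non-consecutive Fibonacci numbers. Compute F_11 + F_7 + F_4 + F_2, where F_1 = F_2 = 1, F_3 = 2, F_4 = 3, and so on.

F_11 + F_7 + F_4 + F_2 = 89 + 13 + 3 + 1 = 106.

106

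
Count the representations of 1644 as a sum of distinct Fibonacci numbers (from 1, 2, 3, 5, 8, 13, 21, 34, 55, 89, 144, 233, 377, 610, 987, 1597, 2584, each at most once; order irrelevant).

Each representation comes from the Zeckendorf form by replacing some F_k with F_{k−1} + F_{k−2} where possible.
1644 = 1597+34+13 = 1597+34+8+5 = 987+610+34+13 = … (19 more), for 22 in all.

22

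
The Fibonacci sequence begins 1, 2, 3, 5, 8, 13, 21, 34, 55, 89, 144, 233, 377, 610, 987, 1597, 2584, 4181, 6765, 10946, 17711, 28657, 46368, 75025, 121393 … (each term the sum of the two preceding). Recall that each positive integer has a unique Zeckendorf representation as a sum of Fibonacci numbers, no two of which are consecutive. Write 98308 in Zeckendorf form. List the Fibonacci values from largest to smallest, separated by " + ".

75025 ≤ 98308 < 121393, so take 75025; remainder 23283
17711 ≤ 23283 < 28657, so take 17711; remainder 5572
4181 ≤ 5572 < 6765, so take 4181; remainder 1391
987 ≤ 1391 < 1597, so take 987; remainder 404
377 ≤ 404 < 610, so take 377; remainder 27
21 ≤ 27 < 34, so take 21; remainder 6
5 ≤ 6 < 8, so take 5; remainder 1
1 ≤ 1 < 2, so take 1; remainder 0
So 98308 = 75025 + 17711 + 4181 + 987 + 377 + 21 + 5 + 1, with no two terms consecutive in the sequence.

75025 + 17711 + 4181 + 987 + 377 + 21 + 5 + 1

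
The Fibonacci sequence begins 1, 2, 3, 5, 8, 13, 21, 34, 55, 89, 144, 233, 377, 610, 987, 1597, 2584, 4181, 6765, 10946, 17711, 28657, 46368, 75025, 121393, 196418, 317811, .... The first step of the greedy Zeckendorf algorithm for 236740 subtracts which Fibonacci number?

196418 ≤ 236740 < 317811, so the largest Fibonacci number not exceeding 236740 is 196418.

196418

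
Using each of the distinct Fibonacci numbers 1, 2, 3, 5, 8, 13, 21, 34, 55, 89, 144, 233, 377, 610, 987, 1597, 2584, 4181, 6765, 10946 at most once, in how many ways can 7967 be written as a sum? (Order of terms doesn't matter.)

72

7967 = 6765+987+144+55+13+3 = 6765+987+144+55+13+2+1 = 6765+987+144+55+8+5+3 = 6765+987+144+34+21+13+3 = 6765+610+377+144+55+13+3 = … (67 more), for 72 in all.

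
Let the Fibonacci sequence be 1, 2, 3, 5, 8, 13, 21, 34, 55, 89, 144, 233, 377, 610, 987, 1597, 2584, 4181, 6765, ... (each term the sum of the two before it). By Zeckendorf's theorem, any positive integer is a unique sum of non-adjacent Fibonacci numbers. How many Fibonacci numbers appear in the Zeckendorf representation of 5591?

7

Greedy algorithm:
largest Fibonacci ≤ 5591 is 4181; 5591 − 4181 = 1410
largest Fibonacci ≤ 1410 is 987; 1410 − 987 = 423
largest Fibonacci ≤ 423 is 377; 423 − 377 = 46
largest Fibonacci ≤ 46 is 34; 46 − 34 = 12
largest Fibonacci ≤ 12 is 8; 12 − 8 = 4
largest Fibonacci ≤ 4 is 3; 4 − 3 = 1
largest Fibonacci ≤ 1 is 1; 1 − 1 = 0
5591 = 4181 + 987 + 377 + 34 + 8 + 3 + 1, which has 7 terms.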